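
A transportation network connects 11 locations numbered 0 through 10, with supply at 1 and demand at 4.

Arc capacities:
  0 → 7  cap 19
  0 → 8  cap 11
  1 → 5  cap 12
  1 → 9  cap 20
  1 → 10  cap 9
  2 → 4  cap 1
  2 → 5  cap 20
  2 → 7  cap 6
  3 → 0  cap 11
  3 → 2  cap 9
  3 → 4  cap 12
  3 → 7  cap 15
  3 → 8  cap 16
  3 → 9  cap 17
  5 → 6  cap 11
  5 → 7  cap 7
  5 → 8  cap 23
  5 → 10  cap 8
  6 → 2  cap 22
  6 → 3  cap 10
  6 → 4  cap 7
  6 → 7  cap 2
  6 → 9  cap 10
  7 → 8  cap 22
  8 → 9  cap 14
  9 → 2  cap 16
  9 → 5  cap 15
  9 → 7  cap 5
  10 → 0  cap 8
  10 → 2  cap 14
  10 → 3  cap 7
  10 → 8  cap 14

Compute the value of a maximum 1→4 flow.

Maximum flow value: 19

augment #1: 1→5→6→4 bottleneck 7, total now 7
augment #2: 1→9→2→4 bottleneck 1, total now 8
augment #3: 1→10→3→4 bottleneck 7, total now 15
augment #4: 1→5→6→3→4 bottleneck 4, total now 19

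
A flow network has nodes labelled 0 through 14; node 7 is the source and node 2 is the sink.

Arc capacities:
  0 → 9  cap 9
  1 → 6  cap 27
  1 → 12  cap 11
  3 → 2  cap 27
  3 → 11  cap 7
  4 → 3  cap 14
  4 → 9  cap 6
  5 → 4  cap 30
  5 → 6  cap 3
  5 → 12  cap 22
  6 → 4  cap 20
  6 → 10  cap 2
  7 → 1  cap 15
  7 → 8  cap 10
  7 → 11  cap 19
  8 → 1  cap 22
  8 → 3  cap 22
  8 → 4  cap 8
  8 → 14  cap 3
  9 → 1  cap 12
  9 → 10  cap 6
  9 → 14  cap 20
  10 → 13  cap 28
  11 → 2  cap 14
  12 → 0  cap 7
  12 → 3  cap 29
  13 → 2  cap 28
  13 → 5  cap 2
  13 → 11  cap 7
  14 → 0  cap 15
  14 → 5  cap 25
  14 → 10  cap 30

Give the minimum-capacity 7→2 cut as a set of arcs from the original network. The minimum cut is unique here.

Min-cut arcs: {(7,1), (7,8), (11,2)} (total capacity 39)

augment #1: 7→11→2 push 14
augment #2: 7→8→3→2 push 10
augment #3: 7→1→12→3→2 push 11
augment #4: 7→1→6→4→3→2 push 4
max flow = 39; residual-reachable set from 7 gives S-side
cut edges (S→T): {(7,1), (7,8), (11,2)} total cap 39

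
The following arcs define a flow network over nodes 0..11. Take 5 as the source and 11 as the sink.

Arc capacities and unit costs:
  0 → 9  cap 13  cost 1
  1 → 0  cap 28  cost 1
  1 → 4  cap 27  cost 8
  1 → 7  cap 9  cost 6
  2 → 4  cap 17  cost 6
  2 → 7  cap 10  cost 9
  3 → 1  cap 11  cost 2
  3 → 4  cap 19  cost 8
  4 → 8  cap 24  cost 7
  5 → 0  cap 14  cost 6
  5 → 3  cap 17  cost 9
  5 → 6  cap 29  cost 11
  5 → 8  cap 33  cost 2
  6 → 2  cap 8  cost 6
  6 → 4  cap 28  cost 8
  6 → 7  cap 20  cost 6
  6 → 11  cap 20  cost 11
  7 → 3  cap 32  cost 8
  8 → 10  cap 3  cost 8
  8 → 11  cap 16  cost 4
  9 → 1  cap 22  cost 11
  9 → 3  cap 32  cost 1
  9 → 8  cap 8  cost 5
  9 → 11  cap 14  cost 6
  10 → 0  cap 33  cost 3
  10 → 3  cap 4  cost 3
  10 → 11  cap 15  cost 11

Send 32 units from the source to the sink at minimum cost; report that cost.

Minimum cost for 32 units: 328

shortest-cost path #1: 5→8→11 push 16 @ unit cost 6 (adds 96)
shortest-cost path #2: 5→0→9→11 push 13 @ unit cost 13 (adds 169)
shortest-cost path #3: 5→8→10→11 push 3 @ unit cost 21 (adds 63)
total cost = 328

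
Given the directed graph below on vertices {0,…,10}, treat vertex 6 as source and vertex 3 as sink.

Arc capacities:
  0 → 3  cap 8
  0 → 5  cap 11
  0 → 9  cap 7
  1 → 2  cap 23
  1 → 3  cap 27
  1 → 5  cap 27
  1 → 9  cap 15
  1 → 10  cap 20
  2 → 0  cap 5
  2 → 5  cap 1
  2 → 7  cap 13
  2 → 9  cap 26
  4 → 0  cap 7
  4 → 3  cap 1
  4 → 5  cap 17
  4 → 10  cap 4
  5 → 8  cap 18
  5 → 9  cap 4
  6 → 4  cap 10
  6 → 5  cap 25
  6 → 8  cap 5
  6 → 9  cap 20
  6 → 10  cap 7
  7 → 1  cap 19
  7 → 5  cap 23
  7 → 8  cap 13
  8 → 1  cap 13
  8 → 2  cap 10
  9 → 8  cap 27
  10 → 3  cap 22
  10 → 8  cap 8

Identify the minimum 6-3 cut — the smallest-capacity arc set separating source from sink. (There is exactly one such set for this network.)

augment #1: 6→4→3 push 1
augment #2: 6→10→3 push 7
augment #3: 6→4→0→3 push 7
augment #4: 6→4→10→3 push 2
augment #5: 6→8→1→3 push 5
augment #6: 6→5→8→1→3 push 8
augment #7: 6→5→8→2→0→3 push 1
augment #8: 6→5→8→2→7→1→3 push 9
max flow = 40; residual-reachable set from 6 gives S-side
cut edges (S→T): {(6,4), (6,10), (8,1), (8,2)} total cap 40

Min-cut arcs: {(6,4), (6,10), (8,1), (8,2)} (total capacity 40)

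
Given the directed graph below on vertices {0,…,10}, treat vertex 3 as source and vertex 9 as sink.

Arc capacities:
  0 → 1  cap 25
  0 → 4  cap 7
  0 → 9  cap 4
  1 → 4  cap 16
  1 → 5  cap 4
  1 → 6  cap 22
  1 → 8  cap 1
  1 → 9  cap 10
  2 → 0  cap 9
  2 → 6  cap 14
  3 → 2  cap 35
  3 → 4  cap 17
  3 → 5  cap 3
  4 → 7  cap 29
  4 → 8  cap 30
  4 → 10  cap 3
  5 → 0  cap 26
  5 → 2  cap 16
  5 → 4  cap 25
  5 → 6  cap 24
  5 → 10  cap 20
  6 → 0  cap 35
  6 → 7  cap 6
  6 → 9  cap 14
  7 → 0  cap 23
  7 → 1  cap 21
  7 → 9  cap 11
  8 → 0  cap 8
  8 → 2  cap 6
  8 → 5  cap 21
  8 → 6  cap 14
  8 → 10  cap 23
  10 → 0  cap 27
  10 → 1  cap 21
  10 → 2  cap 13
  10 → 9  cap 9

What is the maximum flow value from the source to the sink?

augment #1: 3→2→0→9 bottleneck 4, total now 4
augment #2: 3→2→6→9 bottleneck 14, total now 18
augment #3: 3→4→7→9 bottleneck 11, total now 29
augment #4: 3→4→10→9 bottleneck 3, total now 32
augment #5: 3→5→10→9 bottleneck 3, total now 35
augment #6: 3→2→0→1→9 bottleneck 5, total now 40
augment #7: 3→4→7→1→9 bottleneck 3, total now 43

Maximum flow value: 43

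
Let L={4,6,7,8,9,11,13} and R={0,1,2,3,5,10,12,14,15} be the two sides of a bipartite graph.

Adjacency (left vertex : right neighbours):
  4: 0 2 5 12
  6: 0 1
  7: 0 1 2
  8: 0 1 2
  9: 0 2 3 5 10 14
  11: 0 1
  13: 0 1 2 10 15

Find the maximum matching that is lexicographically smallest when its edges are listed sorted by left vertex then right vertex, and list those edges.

|M| = 6 (so the lex-smallest maximum matching has 6 edges)
process left vertices in ascending order; for each, take the smallest-labelled available neighbour that still permits 6 edges overall, or leave it unmatched if none does
lex-smallest matching: {4-5, 6-0, 7-1, 8-2, 9-3, 13-10}

Lex-smallest maximum matching: {(4,5), (6,0), (7,1), (8,2), (9,3), (13,10)}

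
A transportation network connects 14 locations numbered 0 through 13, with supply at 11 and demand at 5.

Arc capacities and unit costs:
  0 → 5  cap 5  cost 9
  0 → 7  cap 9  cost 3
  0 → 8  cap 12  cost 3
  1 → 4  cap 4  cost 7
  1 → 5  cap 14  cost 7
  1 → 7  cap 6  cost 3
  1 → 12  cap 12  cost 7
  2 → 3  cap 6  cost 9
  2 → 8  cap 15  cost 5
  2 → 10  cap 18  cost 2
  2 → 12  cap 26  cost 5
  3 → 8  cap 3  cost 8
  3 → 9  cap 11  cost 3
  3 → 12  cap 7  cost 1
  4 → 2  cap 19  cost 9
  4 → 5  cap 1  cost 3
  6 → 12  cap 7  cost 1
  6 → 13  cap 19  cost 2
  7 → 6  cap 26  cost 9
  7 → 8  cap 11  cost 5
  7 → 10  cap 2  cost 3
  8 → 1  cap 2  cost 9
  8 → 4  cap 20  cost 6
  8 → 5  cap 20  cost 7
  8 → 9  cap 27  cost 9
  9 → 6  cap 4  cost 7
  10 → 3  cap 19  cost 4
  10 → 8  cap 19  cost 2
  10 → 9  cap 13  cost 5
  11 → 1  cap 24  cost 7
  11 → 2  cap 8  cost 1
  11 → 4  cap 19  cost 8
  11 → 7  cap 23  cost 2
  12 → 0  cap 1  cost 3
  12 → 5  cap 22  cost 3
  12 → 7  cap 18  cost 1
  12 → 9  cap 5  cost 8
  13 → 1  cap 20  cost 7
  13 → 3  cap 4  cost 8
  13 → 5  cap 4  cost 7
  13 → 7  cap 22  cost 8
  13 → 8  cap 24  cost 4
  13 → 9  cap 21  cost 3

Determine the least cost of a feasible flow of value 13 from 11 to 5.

shortest-cost path #1: 11→2→12→5 push 8 @ unit cost 9 (adds 72)
shortest-cost path #2: 11→4→5 push 1 @ unit cost 11 (adds 11)
shortest-cost path #3: 11→7→10→3→12→5 push 2 @ unit cost 13 (adds 26)
shortest-cost path #4: 11→1→5 push 2 @ unit cost 14 (adds 28)
total cost = 137

Minimum cost for 13 units: 137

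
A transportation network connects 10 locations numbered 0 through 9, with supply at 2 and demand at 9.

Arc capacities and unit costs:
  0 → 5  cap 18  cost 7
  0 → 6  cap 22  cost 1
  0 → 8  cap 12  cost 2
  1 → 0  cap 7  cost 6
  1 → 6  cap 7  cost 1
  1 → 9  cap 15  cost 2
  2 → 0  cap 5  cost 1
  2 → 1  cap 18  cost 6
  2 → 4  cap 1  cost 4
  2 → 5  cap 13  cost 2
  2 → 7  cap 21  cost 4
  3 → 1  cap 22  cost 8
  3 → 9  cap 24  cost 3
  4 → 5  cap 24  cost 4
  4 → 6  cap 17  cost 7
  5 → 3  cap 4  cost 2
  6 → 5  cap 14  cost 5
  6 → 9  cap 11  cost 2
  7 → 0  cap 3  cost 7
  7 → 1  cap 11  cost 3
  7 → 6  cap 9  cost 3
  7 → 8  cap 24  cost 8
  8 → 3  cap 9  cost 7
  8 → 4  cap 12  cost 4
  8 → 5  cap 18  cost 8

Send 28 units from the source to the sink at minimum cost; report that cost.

Minimum cost for 28 units: 204

shortest-cost path #1: 2→0→6→9 push 5 @ unit cost 4 (adds 20)
shortest-cost path #2: 2→5→3→9 push 4 @ unit cost 7 (adds 28)
shortest-cost path #3: 2→1→9 push 15 @ unit cost 8 (adds 120)
shortest-cost path #4: 2→7→6→9 push 4 @ unit cost 9 (adds 36)
total cost = 204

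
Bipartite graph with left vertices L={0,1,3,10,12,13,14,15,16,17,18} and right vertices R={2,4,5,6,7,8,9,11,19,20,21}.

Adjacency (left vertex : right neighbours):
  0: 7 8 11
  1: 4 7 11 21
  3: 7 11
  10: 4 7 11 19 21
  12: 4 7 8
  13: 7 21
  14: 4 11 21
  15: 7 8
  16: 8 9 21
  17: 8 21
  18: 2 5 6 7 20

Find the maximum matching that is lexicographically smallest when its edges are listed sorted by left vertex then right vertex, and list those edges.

Lex-smallest maximum matching: {(0,7), (1,4), (3,11), (10,19), (12,8), (13,21), (16,9), (18,2)}

|M| = 8 (so the lex-smallest maximum matching has 8 edges)
process left vertices in ascending order; for each, take the smallest-labelled available neighbour that still permits 8 edges overall, or leave it unmatched if none does
lex-smallest matching: {0-7, 1-4, 3-11, 10-19, 12-8, 13-21, 16-9, 18-2}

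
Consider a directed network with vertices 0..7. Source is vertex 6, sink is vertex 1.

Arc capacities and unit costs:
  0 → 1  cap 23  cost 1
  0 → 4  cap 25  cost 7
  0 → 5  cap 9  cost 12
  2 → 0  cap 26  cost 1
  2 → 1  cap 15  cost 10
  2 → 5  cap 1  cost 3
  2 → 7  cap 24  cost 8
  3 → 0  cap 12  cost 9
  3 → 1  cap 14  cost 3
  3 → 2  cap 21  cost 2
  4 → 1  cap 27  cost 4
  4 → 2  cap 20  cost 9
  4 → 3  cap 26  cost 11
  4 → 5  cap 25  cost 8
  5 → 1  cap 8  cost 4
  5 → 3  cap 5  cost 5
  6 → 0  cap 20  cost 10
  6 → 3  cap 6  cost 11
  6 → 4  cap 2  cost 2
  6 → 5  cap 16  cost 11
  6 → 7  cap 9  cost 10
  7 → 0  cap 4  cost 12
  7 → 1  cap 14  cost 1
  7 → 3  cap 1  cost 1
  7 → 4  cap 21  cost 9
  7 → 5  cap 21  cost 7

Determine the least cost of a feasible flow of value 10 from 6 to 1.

shortest-cost path #1: 6→4→1 push 2 @ unit cost 6 (adds 12)
shortest-cost path #2: 6→7→1 push 8 @ unit cost 11 (adds 88)
total cost = 100

Minimum cost for 10 units: 100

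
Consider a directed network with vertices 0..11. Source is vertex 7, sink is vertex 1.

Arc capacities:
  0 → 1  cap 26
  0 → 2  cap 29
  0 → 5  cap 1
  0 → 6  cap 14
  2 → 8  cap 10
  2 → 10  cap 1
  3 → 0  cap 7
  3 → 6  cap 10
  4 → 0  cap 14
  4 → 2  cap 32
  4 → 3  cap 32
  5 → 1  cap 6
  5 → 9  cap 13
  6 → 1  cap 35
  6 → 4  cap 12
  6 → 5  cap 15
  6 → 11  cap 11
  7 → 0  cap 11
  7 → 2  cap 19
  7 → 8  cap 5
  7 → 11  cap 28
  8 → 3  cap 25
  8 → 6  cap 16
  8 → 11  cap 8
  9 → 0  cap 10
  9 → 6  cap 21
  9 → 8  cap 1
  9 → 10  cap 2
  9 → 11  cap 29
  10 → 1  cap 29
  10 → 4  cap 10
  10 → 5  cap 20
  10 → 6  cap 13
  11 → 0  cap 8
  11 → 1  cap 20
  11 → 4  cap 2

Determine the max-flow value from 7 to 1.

Maximum flow value: 55

augment #1: 7→0→1 bottleneck 11, total now 11
augment #2: 7→11→1 bottleneck 20, total now 31
augment #3: 7→2→10→1 bottleneck 1, total now 32
augment #4: 7→8→6→1 bottleneck 5, total now 37
augment #5: 7→11→0→1 bottleneck 8, total now 45
augment #6: 7→2→8→6→1 bottleneck 10, total now 55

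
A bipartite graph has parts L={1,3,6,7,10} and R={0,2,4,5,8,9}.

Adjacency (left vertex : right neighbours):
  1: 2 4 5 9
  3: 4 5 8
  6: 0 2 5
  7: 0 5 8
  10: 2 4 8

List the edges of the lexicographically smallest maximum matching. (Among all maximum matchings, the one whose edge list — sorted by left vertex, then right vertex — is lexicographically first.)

Lex-smallest maximum matching: {(1,2), (3,4), (6,0), (7,5), (10,8)}

|M| = 5 (so the lex-smallest maximum matching has 5 edges)
process left vertices in ascending order; for each, take the smallest-labelled available neighbour that still permits 5 edges overall, or leave it unmatched if none does
lex-smallest matching: {1-2, 3-4, 6-0, 7-5, 10-8}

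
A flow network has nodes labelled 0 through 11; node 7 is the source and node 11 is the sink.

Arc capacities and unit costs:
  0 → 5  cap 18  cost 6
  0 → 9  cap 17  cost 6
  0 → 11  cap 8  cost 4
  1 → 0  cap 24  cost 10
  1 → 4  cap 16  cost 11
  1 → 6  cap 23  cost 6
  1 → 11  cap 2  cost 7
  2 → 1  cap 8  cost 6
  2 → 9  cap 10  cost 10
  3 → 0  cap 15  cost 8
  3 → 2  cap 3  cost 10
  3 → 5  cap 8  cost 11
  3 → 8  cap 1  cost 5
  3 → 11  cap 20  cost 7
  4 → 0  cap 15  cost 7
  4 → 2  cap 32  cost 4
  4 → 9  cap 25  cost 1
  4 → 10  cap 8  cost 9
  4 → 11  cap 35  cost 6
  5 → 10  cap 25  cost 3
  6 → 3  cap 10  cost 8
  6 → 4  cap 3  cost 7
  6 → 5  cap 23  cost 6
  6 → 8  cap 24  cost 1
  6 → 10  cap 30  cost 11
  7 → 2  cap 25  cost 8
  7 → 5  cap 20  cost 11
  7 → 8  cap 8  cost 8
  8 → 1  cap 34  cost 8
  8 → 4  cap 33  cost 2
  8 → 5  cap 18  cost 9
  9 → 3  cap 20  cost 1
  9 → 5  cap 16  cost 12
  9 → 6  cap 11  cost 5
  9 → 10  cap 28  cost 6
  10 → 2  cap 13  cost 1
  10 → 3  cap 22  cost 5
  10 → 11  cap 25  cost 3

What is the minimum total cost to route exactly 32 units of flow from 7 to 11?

shortest-cost path #1: 7→8→4→11 push 8 @ unit cost 16 (adds 128)
shortest-cost path #2: 7→5→10→11 push 20 @ unit cost 17 (adds 340)
shortest-cost path #3: 7→2→1→11 push 2 @ unit cost 21 (adds 42)
shortest-cost path #4: 7→2→9→3→11 push 2 @ unit cost 26 (adds 52)
total cost = 562

Minimum cost for 32 units: 562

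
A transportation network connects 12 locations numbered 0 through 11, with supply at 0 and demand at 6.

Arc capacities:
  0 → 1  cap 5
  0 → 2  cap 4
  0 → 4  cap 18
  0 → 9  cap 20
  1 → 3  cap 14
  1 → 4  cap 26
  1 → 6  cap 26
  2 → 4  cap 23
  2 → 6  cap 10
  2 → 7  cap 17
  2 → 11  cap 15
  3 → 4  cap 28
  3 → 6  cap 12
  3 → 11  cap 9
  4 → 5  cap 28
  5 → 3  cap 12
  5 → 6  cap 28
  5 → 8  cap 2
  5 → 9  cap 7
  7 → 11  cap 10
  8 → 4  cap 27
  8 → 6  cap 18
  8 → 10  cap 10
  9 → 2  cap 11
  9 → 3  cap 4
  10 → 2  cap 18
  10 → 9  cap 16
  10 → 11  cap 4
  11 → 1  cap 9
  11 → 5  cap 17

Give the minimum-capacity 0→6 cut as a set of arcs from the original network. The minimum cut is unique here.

Min-cut arcs: {(0,1), (0,2), (0,4), (9,2), (9,3)} (total capacity 42)

augment #1: 0→1→6 push 5
augment #2: 0→2→6 push 4
augment #3: 0→4→5→6 push 18
augment #4: 0→9→2→6 push 6
augment #5: 0→9→3→6 push 4
augment #6: 0→9→2→4→5→6 push 5
max flow = 42; residual-reachable set from 0 gives S-side
cut edges (S→T): {(0,1), (0,2), (0,4), (9,2), (9,3)} total cap 42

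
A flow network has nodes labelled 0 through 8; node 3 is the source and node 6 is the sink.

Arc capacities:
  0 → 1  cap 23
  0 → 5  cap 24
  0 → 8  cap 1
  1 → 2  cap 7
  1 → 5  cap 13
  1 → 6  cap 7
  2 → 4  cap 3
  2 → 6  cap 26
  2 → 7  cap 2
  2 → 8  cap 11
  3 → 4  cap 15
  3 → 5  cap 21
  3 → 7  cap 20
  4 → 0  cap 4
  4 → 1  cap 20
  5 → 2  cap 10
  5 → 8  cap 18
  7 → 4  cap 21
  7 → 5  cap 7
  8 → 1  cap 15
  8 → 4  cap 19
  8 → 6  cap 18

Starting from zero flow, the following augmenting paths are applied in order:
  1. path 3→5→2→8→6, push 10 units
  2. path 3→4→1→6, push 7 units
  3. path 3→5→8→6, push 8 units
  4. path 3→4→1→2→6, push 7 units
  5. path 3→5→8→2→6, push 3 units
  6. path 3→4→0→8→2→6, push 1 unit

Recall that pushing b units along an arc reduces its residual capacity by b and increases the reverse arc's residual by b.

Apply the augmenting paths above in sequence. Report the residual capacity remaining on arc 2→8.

Residual capacity of (2,8): 5

after path 1 (3→5→2→8→6, push 10): res(2,8)=1
after path 2 (3→4→1→6, push 7): res(2,8)=1
after path 3 (3→5→8→6, push 8): res(2,8)=1
after path 4 (3→4→1→2→6, push 7): res(2,8)=1
after path 5 (3→5→8→2→6, push 3): res(2,8)=4
after path 6 (3→4→0→8→2→6, push 1): res(2,8)=5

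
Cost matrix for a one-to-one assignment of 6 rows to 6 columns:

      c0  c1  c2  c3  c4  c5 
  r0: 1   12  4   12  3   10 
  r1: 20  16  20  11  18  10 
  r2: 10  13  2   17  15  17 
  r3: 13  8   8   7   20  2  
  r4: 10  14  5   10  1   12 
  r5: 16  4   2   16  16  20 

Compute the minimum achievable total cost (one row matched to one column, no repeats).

optimal assignment: row0→col0 (cost 1), row1→col3 (cost 11), row2→col2 (cost 2), row3→col5 (cost 2), row4→col4 (cost 1), row5→col1 (cost 4)
total = 1 + 11 + 2 + 2 + 1 + 4 = 21

Minimum assignment cost: 21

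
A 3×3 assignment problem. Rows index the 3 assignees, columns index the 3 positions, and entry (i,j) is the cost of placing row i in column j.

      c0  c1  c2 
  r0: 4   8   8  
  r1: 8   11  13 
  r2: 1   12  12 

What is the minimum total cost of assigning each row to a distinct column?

optimal assignment: row0→col2 (cost 8), row1→col1 (cost 11), row2→col0 (cost 1)
total = 8 + 11 + 1 = 20

Minimum assignment cost: 20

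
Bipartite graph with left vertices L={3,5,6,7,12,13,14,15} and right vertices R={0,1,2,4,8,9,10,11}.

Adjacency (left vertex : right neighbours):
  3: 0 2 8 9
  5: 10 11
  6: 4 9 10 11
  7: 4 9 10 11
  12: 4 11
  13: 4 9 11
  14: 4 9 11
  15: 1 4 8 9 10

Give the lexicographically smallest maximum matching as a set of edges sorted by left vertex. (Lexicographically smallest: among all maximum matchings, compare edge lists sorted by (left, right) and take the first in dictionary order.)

|M| = 6 (so the lex-smallest maximum matching has 6 edges)
process left vertices in ascending order; for each, take the smallest-labelled available neighbour that still permits 6 edges overall, or leave it unmatched if none does
lex-smallest matching: {3-0, 5-10, 6-4, 7-9, 12-11, 15-1}

Lex-smallest maximum matching: {(3,0), (5,10), (6,4), (7,9), (12,11), (15,1)}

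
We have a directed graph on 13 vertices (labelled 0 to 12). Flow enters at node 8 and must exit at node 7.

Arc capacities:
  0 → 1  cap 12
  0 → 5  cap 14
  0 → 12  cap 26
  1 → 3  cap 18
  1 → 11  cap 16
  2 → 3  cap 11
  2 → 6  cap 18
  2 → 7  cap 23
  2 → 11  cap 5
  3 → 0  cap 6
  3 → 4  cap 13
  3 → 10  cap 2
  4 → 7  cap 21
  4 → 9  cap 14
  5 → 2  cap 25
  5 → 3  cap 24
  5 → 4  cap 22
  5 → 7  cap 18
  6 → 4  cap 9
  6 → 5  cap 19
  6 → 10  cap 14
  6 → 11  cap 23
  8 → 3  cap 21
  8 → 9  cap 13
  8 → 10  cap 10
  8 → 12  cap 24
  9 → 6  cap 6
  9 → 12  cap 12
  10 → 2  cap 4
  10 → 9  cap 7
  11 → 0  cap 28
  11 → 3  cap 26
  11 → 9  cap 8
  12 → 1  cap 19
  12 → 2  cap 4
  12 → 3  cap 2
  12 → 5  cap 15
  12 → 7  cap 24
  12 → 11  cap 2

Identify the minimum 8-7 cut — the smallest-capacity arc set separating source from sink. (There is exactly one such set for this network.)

augment #1: 8→12→7 push 24
augment #2: 8→3→4→7 push 13
augment #3: 8→10→2→7 push 4
augment #4: 8→3→0→5→7 push 6
augment #5: 8→9→6→4→7 push 6
augment #6: 8→9→12→2→7 push 4
augment #7: 8→9→12→5→7 push 3
augment #8: 8→10→9→12→5→7 push 5
max flow = 65; residual-reachable set from 8 gives S-side
cut edges (S→T): {(3,0), (3,4), (8,12), (9,6), (9,12), (10,2)} total cap 65

Min-cut arcs: {(3,0), (3,4), (8,12), (9,6), (9,12), (10,2)} (total capacity 65)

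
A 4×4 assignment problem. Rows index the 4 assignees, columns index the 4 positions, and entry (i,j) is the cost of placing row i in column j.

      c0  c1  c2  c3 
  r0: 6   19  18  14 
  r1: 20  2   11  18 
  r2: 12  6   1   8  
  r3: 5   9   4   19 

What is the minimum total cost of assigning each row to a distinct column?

optimal assignment: row0→col0 (cost 6), row1→col1 (cost 2), row2→col3 (cost 8), row3→col2 (cost 4)
total = 6 + 2 + 8 + 4 = 20

Minimum assignment cost: 20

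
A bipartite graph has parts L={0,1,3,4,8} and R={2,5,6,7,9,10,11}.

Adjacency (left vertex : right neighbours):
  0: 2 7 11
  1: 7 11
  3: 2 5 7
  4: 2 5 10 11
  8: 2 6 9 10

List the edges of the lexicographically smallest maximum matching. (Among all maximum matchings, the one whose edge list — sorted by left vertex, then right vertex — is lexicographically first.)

Lex-smallest maximum matching: {(0,2), (1,7), (3,5), (4,10), (8,6)}

|M| = 5 (so the lex-smallest maximum matching has 5 edges)
process left vertices in ascending order; for each, take the smallest-labelled available neighbour that still permits 5 edges overall, or leave it unmatched if none does
lex-smallest matching: {0-2, 1-7, 3-5, 4-10, 8-6}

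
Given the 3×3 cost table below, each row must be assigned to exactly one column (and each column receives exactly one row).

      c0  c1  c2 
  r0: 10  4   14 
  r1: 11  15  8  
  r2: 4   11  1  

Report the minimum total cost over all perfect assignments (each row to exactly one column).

one of 2 optimal assignments: row0→col1 (cost 4), row1→col0 (cost 11), row2→col2 (cost 1)
total = 4 + 11 + 1 = 16

Minimum assignment cost: 16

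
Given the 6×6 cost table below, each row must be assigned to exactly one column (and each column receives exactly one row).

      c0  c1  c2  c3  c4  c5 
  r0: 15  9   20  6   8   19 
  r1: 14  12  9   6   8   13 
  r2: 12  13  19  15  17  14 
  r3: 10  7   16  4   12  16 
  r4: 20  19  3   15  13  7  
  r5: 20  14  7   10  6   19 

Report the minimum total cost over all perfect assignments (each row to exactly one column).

Minimum assignment cost: 47

one of 7 optimal assignments: row0→col1 (cost 9), row1→col2 (cost 9), row2→col0 (cost 12), row3→col3 (cost 4), row4→col5 (cost 7), row5→col4 (cost 6)
total = 9 + 9 + 12 + 4 + 7 + 6 = 47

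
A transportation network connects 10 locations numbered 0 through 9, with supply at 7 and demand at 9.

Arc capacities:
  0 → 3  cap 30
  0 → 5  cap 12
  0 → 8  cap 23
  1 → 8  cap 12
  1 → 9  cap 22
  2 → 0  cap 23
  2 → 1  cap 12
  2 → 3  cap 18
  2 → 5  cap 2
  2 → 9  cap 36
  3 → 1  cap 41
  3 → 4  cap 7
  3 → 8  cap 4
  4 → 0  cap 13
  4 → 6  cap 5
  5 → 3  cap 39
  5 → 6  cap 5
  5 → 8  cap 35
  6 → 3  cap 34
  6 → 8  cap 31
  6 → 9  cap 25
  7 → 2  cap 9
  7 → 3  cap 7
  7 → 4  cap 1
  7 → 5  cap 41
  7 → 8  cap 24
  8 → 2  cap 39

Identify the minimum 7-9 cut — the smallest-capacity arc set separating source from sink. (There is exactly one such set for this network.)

Min-cut arcs: {(1,9), (2,9), (4,6), (5,6)} (total capacity 68)

augment #1: 7→2→9 push 9
augment #2: 7→3→1→9 push 7
augment #3: 7→4→6→9 push 1
augment #4: 7→5→6→9 push 5
augment #5: 7→8→2→9 push 24
augment #6: 7→5→3→1→9 push 15
augment #7: 7→5→8→2→9 push 3
augment #8: 7→5→3→4→6→9 push 4
max flow = 68; residual-reachable set from 7 gives S-side
cut edges (S→T): {(1,9), (2,9), (4,6), (5,6)} total cap 68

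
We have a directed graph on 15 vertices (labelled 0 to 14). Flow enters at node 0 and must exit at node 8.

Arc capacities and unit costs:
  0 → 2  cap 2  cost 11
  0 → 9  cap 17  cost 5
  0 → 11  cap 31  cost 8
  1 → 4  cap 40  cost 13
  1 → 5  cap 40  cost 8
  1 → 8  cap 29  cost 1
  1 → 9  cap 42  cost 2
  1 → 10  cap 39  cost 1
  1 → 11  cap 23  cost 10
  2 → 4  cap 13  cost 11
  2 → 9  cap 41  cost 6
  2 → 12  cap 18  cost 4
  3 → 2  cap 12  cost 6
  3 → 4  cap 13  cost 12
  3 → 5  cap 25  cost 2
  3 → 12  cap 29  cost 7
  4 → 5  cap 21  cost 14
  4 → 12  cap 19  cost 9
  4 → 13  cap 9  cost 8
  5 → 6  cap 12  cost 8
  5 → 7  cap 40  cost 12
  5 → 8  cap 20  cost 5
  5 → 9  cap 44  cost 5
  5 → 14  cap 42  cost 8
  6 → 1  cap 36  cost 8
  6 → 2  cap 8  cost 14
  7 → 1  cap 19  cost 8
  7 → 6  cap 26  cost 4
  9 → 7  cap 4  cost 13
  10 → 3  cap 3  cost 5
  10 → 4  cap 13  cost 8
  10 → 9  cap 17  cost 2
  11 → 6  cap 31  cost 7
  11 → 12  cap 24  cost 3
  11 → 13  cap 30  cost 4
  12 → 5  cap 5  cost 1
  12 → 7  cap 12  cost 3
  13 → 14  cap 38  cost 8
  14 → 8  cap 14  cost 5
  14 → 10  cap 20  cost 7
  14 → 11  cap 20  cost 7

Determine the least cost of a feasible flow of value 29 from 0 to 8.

shortest-cost path #1: 0→11→12→5→8 push 5 @ unit cost 17 (adds 85)
shortest-cost path #2: 0→11→12→7→1→8 push 12 @ unit cost 23 (adds 276)
shortest-cost path #3: 0→11→6→1→8 push 12 @ unit cost 24 (adds 288)
total cost = 649

Minimum cost for 29 units: 649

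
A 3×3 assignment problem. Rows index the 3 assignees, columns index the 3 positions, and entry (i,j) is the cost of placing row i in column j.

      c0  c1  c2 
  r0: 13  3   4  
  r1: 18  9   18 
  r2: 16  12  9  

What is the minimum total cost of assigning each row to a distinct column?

Minimum assignment cost: 29

optimal assignment: row0→col2 (cost 4), row1→col1 (cost 9), row2→col0 (cost 16)
total = 4 + 9 + 16 = 29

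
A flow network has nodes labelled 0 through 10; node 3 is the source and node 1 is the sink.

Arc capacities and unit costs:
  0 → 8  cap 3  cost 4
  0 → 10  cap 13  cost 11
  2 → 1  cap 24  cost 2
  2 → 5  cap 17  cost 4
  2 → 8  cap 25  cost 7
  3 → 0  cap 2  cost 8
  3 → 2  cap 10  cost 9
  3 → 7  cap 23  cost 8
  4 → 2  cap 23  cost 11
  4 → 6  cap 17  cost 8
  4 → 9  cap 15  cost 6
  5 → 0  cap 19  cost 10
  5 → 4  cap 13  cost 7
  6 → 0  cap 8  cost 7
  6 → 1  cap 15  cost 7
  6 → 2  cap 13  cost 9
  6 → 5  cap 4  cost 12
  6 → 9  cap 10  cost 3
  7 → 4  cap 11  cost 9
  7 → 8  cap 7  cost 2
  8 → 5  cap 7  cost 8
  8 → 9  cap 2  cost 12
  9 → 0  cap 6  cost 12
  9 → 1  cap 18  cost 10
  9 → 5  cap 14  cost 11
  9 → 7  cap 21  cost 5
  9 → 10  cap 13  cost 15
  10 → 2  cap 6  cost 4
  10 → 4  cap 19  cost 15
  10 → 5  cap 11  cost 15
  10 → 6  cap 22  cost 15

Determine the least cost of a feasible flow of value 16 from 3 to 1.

Minimum cost for 16 units: 280

shortest-cost path #1: 3→2→1 push 10 @ unit cost 11 (adds 110)
shortest-cost path #2: 3→0→10→2→1 push 2 @ unit cost 25 (adds 50)
shortest-cost path #3: 3→7→4→2→1 push 4 @ unit cost 30 (adds 120)
total cost = 280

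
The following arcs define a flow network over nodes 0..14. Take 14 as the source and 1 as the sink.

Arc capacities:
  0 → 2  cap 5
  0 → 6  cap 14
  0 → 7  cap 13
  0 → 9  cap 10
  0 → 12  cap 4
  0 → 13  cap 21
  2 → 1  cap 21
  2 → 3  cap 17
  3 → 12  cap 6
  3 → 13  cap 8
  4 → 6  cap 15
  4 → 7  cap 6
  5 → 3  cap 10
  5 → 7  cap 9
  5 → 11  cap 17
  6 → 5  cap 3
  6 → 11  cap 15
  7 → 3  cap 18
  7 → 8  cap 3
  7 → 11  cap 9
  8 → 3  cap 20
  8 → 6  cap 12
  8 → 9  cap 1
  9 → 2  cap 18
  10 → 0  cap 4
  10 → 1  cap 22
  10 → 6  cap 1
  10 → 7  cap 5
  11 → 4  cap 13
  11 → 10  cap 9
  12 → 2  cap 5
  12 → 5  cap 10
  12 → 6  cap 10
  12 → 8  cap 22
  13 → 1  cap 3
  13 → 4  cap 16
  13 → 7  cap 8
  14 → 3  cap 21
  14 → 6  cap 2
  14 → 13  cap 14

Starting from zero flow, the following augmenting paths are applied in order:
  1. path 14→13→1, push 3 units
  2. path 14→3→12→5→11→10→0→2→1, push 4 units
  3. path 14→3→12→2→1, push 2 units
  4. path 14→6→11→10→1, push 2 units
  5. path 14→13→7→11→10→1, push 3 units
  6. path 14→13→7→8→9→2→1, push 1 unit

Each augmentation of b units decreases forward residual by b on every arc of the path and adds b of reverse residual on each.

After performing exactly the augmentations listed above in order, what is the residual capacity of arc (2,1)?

after path 1 (14→13→1, push 3): res(2,1)=21
after path 2 (14→3→12→5→11→10→0→2→1, push 4): res(2,1)=17
after path 3 (14→3→12→2→1, push 2): res(2,1)=15
after path 4 (14→6→11→10→1, push 2): res(2,1)=15
after path 5 (14→13→7→11→10→1, push 3): res(2,1)=15
after path 6 (14→13→7→8→9→2→1, push 1): res(2,1)=14

Residual capacity of (2,1): 14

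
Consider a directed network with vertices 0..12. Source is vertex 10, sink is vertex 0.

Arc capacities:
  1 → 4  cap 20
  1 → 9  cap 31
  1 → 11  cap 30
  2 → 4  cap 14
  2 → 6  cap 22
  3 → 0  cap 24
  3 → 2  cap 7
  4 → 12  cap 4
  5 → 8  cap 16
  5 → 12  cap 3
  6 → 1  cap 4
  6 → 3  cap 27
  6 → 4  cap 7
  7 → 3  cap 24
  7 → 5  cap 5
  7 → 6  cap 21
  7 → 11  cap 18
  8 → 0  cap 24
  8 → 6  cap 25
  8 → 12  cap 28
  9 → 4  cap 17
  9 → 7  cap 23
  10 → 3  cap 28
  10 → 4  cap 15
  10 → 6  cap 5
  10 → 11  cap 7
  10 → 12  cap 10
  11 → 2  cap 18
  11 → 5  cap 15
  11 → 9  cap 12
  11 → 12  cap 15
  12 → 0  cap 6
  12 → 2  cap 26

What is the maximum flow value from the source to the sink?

Maximum flow value: 41

augment #1: 10→3→0 bottleneck 24, total now 24
augment #2: 10→12→0 bottleneck 6, total now 30
augment #3: 10→11→5→8→0 bottleneck 7, total now 37
augment #4: 10→6→1→11→5→8→0 bottleneck 4, total now 41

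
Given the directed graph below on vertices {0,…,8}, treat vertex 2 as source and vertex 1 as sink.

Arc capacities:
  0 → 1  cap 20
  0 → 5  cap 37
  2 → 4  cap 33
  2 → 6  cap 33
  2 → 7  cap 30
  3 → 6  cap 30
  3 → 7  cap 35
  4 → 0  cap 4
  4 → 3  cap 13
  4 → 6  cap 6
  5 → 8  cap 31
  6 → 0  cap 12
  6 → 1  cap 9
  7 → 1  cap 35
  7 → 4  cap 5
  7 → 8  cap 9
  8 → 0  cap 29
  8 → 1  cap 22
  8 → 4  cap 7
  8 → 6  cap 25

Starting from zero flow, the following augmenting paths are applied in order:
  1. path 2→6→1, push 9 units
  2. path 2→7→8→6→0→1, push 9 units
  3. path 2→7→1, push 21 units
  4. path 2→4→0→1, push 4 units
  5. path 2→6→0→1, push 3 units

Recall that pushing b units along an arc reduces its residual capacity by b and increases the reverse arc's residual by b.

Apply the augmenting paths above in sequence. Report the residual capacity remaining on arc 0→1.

Residual capacity of (0,1): 4

after path 1 (2→6→1, push 9): res(0,1)=20
after path 2 (2→7→8→6→0→1, push 9): res(0,1)=11
after path 3 (2→7→1, push 21): res(0,1)=11
after path 4 (2→4→0→1, push 4): res(0,1)=7
after path 5 (2→6→0→1, push 3): res(0,1)=4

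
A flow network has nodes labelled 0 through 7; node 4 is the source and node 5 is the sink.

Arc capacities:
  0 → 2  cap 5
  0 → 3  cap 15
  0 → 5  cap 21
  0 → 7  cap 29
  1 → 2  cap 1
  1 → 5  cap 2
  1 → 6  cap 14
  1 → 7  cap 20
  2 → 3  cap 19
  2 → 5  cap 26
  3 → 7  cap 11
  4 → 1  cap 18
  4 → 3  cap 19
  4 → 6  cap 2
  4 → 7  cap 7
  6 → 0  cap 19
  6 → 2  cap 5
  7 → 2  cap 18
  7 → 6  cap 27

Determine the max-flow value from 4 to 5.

Maximum flow value: 38

augment #1: 4→1→5 bottleneck 2, total now 2
augment #2: 4→1→2→5 bottleneck 1, total now 3
augment #3: 4→6→0→5 bottleneck 2, total now 5
augment #4: 4→7→2→5 bottleneck 7, total now 12
augment #5: 4→1→6→0→5 bottleneck 14, total now 26
augment #6: 4→1→7→2→5 bottleneck 1, total now 27
augment #7: 4→3→7→2→5 bottleneck 10, total now 37
augment #8: 4→3→7→6→0→5 bottleneck 1, total now 38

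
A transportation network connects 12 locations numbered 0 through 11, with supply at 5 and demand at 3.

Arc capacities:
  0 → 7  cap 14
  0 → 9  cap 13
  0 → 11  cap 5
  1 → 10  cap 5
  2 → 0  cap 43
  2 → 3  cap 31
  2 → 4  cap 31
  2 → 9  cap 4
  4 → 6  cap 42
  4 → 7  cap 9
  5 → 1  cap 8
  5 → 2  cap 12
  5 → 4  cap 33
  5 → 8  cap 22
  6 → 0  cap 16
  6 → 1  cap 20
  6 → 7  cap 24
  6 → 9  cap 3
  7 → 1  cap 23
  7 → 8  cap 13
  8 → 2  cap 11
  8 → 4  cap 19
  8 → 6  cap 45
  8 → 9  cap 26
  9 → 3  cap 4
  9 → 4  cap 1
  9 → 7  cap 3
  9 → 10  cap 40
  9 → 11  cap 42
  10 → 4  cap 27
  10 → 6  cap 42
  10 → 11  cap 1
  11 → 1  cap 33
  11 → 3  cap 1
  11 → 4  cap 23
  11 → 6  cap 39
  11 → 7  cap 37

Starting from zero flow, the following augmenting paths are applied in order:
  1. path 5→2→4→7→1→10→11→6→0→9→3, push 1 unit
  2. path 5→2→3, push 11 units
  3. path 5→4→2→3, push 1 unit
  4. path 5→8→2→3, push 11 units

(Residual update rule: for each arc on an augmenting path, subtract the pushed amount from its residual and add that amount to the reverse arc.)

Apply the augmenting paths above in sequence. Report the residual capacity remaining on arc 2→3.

Residual capacity of (2,3): 8

after path 1 (5→2→4→7→1→10→11→6→0→9→3, push 1): res(2,3)=31
after path 2 (5→2→3, push 11): res(2,3)=20
after path 3 (5→4→2→3, push 1): res(2,3)=19
after path 4 (5→8→2→3, push 11): res(2,3)=8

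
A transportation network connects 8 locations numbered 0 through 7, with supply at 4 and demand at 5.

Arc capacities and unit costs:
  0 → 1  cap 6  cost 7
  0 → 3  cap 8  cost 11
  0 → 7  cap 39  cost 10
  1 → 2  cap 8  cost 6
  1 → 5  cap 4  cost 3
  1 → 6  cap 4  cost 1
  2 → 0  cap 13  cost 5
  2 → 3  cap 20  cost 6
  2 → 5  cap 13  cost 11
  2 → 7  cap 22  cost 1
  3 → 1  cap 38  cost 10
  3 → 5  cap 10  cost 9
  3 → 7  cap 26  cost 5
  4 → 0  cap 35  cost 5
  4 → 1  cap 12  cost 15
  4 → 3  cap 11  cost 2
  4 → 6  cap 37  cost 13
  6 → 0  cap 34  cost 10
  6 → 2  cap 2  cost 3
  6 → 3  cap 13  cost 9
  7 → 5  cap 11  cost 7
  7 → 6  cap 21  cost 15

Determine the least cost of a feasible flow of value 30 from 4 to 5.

shortest-cost path #1: 4→3→5 push 10 @ unit cost 11 (adds 110)
shortest-cost path #2: 4→3→7→5 push 1 @ unit cost 14 (adds 14)
shortest-cost path #3: 4→0→1→5 push 4 @ unit cost 15 (adds 60)
shortest-cost path #4: 4→0→7→5 push 10 @ unit cost 22 (adds 220)
shortest-cost path #5: 4→6→2→5 push 2 @ unit cost 27 (adds 54)
shortest-cost path #6: 4→0→1→2→5 push 2 @ unit cost 29 (adds 58)
shortest-cost path #7: 4→1→2→5 push 1 @ unit cost 32 (adds 32)
total cost = 548

Minimum cost for 30 units: 548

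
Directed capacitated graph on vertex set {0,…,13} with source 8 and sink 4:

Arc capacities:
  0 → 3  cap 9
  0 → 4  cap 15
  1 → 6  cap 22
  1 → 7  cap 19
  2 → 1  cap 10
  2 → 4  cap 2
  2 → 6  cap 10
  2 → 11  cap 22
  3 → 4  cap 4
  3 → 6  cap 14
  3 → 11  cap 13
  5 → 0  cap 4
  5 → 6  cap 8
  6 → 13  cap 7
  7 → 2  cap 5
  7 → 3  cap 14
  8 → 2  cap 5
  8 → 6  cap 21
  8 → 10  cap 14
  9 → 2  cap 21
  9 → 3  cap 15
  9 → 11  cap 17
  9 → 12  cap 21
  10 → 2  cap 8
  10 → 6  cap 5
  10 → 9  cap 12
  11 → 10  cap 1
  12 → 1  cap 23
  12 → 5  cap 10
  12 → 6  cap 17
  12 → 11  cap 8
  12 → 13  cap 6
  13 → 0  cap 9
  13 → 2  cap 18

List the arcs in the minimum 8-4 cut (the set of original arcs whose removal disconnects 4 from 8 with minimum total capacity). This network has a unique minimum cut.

Min-cut arcs: {(2,4), (3,4), (5,0), (13,0)} (total capacity 19)

augment #1: 8→2→4 push 2
augment #2: 8→6→13→0→4 push 7
augment #3: 8→10→9→3→4 push 4
augment #4: 8→10→9→12→5→0→4 push 4
augment #5: 8→10→9→12→13→0→4 push 2
max flow = 19; residual-reachable set from 8 gives S-side
cut edges (S→T): {(2,4), (3,4), (5,0), (13,0)} total cap 19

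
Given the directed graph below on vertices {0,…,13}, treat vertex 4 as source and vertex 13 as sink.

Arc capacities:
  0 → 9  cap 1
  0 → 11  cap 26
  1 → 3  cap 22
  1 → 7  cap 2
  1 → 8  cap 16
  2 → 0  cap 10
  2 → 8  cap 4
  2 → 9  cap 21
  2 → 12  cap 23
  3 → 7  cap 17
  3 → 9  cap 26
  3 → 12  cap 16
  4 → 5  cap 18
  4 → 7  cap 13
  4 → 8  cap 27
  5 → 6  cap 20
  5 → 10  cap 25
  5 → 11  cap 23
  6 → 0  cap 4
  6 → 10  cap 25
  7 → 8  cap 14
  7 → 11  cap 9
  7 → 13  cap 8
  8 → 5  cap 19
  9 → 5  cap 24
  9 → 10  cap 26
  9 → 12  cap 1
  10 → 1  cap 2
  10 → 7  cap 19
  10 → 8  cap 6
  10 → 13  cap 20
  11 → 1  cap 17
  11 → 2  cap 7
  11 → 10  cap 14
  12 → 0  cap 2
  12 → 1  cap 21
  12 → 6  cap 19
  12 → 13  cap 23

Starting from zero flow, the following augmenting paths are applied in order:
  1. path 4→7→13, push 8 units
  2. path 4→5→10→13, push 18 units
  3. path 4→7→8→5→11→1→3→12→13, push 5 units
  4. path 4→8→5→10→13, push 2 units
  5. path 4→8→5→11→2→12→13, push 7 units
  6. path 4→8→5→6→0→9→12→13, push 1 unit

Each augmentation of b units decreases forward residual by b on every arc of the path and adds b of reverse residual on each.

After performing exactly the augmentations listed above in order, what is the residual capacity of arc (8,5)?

Residual capacity of (8,5): 4

after path 1 (4→7→13, push 8): res(8,5)=19
after path 2 (4→5→10→13, push 18): res(8,5)=19
after path 3 (4→7→8→5→11→1→3→12→13, push 5): res(8,5)=14
after path 4 (4→8→5→10→13, push 2): res(8,5)=12
after path 5 (4→8→5→11→2→12→13, push 7): res(8,5)=5
after path 6 (4→8→5→6→0→9→12→13, push 1): res(8,5)=4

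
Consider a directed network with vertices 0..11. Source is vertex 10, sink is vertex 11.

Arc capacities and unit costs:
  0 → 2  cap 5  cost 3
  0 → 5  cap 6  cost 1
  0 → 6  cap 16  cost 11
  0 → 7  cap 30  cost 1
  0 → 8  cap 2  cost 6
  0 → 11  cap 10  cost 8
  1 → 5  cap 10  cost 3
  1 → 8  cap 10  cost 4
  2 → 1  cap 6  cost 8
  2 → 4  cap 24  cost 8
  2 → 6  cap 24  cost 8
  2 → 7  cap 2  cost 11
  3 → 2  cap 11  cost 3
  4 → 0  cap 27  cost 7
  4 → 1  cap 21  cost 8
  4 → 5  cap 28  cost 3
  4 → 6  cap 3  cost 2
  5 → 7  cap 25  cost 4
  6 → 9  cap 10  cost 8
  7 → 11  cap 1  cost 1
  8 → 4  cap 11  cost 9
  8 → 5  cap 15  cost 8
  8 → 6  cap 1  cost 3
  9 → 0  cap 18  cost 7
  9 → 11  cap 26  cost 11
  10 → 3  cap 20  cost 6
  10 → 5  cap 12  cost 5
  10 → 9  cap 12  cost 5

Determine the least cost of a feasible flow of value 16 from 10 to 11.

Minimum cost for 16 units: 298

shortest-cost path #1: 10→5→7→11 push 1 @ unit cost 10 (adds 10)
shortest-cost path #2: 10→9→11 push 12 @ unit cost 16 (adds 192)
shortest-cost path #3: 10→3→2→4→0→11 push 3 @ unit cost 32 (adds 96)
total cost = 298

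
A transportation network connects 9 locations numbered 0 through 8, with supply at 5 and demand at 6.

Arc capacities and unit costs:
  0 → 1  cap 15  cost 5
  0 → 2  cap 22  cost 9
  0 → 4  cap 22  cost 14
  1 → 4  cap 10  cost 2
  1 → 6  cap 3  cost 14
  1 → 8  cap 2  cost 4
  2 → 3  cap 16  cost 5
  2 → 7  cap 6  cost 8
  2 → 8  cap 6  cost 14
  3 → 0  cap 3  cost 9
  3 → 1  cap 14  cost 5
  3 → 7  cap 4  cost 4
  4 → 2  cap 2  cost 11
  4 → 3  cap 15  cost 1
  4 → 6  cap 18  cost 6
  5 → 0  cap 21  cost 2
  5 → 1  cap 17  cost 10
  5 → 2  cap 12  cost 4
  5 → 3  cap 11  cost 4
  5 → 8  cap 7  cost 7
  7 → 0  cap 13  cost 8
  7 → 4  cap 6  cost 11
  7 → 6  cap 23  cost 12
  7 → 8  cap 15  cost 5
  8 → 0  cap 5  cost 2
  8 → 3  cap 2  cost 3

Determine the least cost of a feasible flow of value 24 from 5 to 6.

shortest-cost path #1: 5→0→1→4→6 push 10 @ unit cost 15 (adds 150)
shortest-cost path #2: 5→3→7→6 push 4 @ unit cost 20 (adds 80)
shortest-cost path #3: 5→0→1→6 push 3 @ unit cost 21 (adds 63)
shortest-cost path #4: 5→0→4→6 push 7 @ unit cost 22 (adds 154)
total cost = 447

Minimum cost for 24 units: 447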